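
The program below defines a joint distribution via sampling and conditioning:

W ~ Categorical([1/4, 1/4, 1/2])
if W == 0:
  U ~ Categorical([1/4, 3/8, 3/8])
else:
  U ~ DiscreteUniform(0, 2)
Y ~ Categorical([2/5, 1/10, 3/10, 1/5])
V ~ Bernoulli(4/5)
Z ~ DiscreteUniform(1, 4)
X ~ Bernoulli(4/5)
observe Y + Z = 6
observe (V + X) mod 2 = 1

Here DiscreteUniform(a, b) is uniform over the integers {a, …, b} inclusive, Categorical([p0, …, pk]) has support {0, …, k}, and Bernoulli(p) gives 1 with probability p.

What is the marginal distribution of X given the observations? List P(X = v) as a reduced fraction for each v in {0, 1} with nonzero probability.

Enumerate traces; 36 have nonzero weight after conditioning:
  (W=0, U=0, Y=2, V=0, Z=4, X=1) weight 3/4000
  (W=0, U=0, Y=2, V=1, Z=4, X=0) weight 3/4000
  (W=0, U=0, Y=3, V=0, Z=3, X=1) weight 1/2000
  (W=0, U=0, Y=3, V=1, Z=3, X=0) weight 1/2000
  (W=0, U=1, Y=2, V=0, Z=4, X=1) weight 9/8000
  (W=0, U=1, Y=2, V=1, Z=4, X=0) weight 9/8000
  (W=0, U=1, Y=3, V=0, Z=3, X=1) weight 3/4000
  (W=0, U=1, Y=3, V=1, Z=3, X=0) weight 3/4000
  … 28 more
Group by X:
  weight(X=0) = 1/50
  weight(X=1) = 1/50
Total weight = 1/50 + 1/50 = 1/25
P(X=0 | obs) = 1/50 / 1/25 = 1/2
P(X=1 | obs) = 1/50 / 1/25 = 1/2

P(X=0) = 1/2, P(X=1) = 1/2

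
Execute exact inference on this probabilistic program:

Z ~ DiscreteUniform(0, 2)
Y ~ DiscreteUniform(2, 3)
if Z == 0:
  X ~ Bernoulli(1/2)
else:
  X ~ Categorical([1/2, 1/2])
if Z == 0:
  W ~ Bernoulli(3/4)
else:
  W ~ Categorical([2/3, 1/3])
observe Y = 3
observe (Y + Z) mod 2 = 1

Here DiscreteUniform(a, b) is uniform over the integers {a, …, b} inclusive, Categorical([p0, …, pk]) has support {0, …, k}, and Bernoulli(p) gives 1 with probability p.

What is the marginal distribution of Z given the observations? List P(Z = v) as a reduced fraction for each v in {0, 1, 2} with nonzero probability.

Enumerate traces; 8 have nonzero weight after conditioning:
  (Z=0, Y=3, X=0, W=0) weight 1/48
  (Z=0, Y=3, X=0, W=1) weight 1/16
  (Z=0, Y=3, X=1, W=0) weight 1/48
  (Z=0, Y=3, X=1, W=1) weight 1/16
  (Z=2, Y=3, X=0, W=0) weight 1/18
  (Z=2, Y=3, X=0, W=1) weight 1/36
  (Z=2, Y=3, X=1, W=0) weight 1/18
  (Z=2, Y=3, X=1, W=1) weight 1/36
Group by Z:
  weight(Z=0) = 1/6
  weight(Z=2) = 1/6
Total weight = 1/6 + 1/6 = 1/3
P(Z=0 | obs) = 1/6 / 1/3 = 1/2
P(Z=2 | obs) = 1/6 / 1/3 = 1/2

P(Z=0) = 1/2, P(Z=2) = 1/2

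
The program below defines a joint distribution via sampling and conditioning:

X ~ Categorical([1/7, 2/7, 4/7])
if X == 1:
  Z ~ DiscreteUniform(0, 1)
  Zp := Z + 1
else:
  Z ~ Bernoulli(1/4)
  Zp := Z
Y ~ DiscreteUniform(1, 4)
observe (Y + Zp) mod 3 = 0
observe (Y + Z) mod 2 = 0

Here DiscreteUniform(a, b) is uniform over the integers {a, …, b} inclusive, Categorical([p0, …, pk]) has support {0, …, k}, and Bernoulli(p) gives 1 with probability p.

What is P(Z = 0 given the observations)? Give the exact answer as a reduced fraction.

Enumerate traces; 2 have nonzero weight after conditioning:
  (X=1, Z=0, Y=2) weight 1/28
  (X=1, Z=1, Y=1) weight 1/28
Group by Z:
  weight(Z=0) = 1/28
  weight(Z=1) = 1/28
Total weight = 1/28 + 1/28 = 1/14
P(Z=0 | obs) = 1/28 / 1/14 = 1/2
P(Z=1 | obs) = 1/28 / 1/14 = 1/2

P(Z = 0 | obs) = 1/2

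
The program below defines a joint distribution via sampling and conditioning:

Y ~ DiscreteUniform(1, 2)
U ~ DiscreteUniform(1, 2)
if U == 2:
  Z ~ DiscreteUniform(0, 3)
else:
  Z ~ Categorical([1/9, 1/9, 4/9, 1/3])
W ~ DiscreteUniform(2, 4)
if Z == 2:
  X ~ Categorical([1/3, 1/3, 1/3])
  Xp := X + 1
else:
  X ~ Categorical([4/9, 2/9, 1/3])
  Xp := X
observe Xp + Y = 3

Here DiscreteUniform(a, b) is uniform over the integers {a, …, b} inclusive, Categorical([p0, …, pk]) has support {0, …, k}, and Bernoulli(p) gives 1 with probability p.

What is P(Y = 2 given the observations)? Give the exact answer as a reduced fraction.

Enumerate traces; 48 have nonzero weight after conditioning:
  (Y=1, U=1, Z=0, W=2, X=2) weight 1/324
  (Y=1, U=1, Z=0, W=3, X=2) weight 1/324
  (Y=1, U=1, Z=0, W=4, X=2) weight 1/324
  (Y=1, U=1, Z=1, W=2, X=2) weight 1/324
  (Y=1, U=1, Z=1, W=3, X=2) weight 1/324
  (Y=1, U=1, Z=1, W=4, X=2) weight 1/324
  (Y=1, U=1, Z=2, W=2, X=1) weight 1/81
  (Y=1, U=1, Z=2, W=3, X=1) weight 1/81
  (Y=2, U=1, Z=0, W=2, X=1) weight 1/486
  … 39 more
Group by Y:
  weight(Y=1) = 1/6
  weight(Y=2) = 169/1296
Total weight = 1/6 + 169/1296 = 385/1296
P(Y=1 | obs) = 1/6 / 385/1296 = 216/385
P(Y=2 | obs) = 169/1296 / 385/1296 = 169/385

P(Y = 2 | obs) = 169/385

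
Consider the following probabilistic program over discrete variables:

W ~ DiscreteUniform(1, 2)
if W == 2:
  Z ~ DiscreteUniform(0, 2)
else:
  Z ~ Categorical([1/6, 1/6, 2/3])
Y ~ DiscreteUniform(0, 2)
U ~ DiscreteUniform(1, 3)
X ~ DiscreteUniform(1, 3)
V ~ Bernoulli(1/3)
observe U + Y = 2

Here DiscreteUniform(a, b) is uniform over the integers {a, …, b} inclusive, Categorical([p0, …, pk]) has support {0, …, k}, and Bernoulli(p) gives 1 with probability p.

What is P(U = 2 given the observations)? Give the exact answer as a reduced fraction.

Enumerate traces; 72 have nonzero weight after conditioning:
  (W=1, Z=0, Y=0, U=2, X=1, V=0) weight 1/486
  (W=1, Z=0, Y=0, U=2, X=1, V=1) weight 1/972
  (W=1, Z=0, Y=0, U=2, X=2, V=0) weight 1/486
  (W=1, Z=0, Y=0, U=2, X=2, V=1) weight 1/972
  (W=1, Z=0, Y=0, U=2, X=3, V=0) weight 1/486
  (W=1, Z=0, Y=0, U=2, X=3, V=1) weight 1/972
  (W=1, Z=0, Y=1, U=1, X=1, V=0) weight 1/486
  (W=1, Z=0, Y=1, U=1, X=1, V=1) weight 1/972
  … 64 more
Group by U:
  weight(U=1) = 1/9
  weight(U=2) = 1/9
Total weight = 1/9 + 1/9 = 2/9
P(U=1 | obs) = 1/9 / 2/9 = 1/2
P(U=2 | obs) = 1/9 / 2/9 = 1/2

P(U = 2 | obs) = 1/2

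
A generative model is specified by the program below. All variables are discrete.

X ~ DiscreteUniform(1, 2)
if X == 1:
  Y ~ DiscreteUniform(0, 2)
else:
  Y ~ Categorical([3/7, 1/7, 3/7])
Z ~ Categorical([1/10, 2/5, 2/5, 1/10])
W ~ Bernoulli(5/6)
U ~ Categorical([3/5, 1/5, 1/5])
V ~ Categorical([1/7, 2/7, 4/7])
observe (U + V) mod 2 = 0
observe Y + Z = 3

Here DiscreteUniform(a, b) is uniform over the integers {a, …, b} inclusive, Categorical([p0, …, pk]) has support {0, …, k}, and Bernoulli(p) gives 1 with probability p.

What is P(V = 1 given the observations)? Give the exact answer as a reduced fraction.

Enumerate traces; 60 have nonzero weight after conditioning:
  (X=1, Y=0, Z=3, W=0, U=0, V=0) weight 1/4200
  (X=1, Y=0, Z=3, W=0, U=0, V=2) weight 1/1050
  (X=1, Y=0, Z=3, W=0, U=1, V=1) weight 1/6300
  (X=1, Y=0, Z=3, W=0, U=2, V=0) weight 1/12600
  (X=1, Y=0, Z=3, W=0, U=2, V=2) weight 1/3150
  (X=1, Y=0, Z=3, W=1, U=0, V=0) weight 1/840
  (X=1, Y=0, Z=3, W=1, U=0, V=2) weight 1/210
  (X=1, Y=0, Z=3, W=1, U=1, V=1) weight 1/1260
  … 52 more
Group by V:
  weight(V=0) = 8/245
  weight(V=1) = 4/245
  weight(V=2) = 32/245
Total weight = 8/245 + 4/245 + 32/245 = 44/245
P(V=0 | obs) = 8/245 / 44/245 = 2/11
P(V=1 | obs) = 4/245 / 44/245 = 1/11
P(V=2 | obs) = 32/245 / 44/245 = 8/11

P(V = 1 | obs) = 1/11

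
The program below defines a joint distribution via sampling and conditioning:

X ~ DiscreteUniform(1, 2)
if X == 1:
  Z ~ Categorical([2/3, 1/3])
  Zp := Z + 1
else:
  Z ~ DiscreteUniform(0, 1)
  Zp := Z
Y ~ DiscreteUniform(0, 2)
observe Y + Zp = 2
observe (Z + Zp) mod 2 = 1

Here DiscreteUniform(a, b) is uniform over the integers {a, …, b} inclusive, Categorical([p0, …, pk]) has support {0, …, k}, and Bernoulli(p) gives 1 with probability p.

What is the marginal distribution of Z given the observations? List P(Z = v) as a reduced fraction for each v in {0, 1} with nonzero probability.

Enumerate traces; 2 have nonzero weight after conditioning:
  (X=1, Z=0, Y=1) weight 1/9
  (X=1, Z=1, Y=0) weight 1/18
Group by Z:
  weight(Z=0) = 1/9
  weight(Z=1) = 1/18
Total weight = 1/9 + 1/18 = 1/6
P(Z=0 | obs) = 1/9 / 1/6 = 2/3
P(Z=1 | obs) = 1/18 / 1/6 = 1/3

P(Z=0) = 2/3, P(Z=1) = 1/3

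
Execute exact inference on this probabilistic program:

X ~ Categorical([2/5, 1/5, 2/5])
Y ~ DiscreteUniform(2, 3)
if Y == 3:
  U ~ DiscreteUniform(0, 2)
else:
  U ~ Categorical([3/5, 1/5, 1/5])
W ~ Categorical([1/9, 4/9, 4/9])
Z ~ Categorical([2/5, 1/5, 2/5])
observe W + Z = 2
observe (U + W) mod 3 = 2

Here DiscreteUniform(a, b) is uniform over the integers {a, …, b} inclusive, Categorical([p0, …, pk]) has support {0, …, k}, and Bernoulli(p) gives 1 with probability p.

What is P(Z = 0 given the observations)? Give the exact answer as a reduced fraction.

P(Z = 0 | obs) = 7/10

Enumerate traces; 18 have nonzero weight after conditioning:
  (X=0, Y=2, U=0, W=2, Z=0) weight 8/375
  (X=0, Y=2, U=1, W=1, Z=1) weight 4/1125
  (X=0, Y=2, U=2, W=0, Z=2) weight 2/1125
  (X=0, Y=3, U=0, W=2, Z=0) weight 8/675
  (X=0, Y=3, U=1, W=1, Z=1) weight 4/675
  (X=0, Y=3, U=2, W=0, Z=2) weight 2/675
  (X=1, Y=2, U=0, W=2, Z=0) weight 4/375
  (X=1, Y=2, U=1, W=1, Z=1) weight 2/1125
  … 10 more
Group by Z:
  weight(Z=0) = 56/675
  weight(Z=1) = 16/675
  weight(Z=2) = 8/675
Total weight = 56/675 + 16/675 + 8/675 = 16/135
P(Z=0 | obs) = 56/675 / 16/135 = 7/10
P(Z=1 | obs) = 16/675 / 16/135 = 1/5
P(Z=2 | obs) = 8/675 / 16/135 = 1/10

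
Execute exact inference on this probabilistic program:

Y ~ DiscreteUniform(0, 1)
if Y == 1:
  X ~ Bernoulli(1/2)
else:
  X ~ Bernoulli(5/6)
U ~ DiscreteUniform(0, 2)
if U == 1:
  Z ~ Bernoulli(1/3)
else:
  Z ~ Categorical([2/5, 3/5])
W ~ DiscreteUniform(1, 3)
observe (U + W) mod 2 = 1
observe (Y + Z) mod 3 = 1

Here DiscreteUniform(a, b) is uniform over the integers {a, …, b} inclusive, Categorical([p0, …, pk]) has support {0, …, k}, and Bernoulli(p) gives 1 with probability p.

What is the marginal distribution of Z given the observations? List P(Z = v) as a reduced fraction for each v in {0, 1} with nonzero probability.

P(Z=0) = 34/75, P(Z=1) = 41/75

Enumerate traces; 20 have nonzero weight after conditioning:
  (Y=0, X=0, U=0, Z=1, W=1) weight 1/180
  (Y=0, X=0, U=0, Z=1, W=3) weight 1/180
  (Y=0, X=0, U=1, Z=1, W=2) weight 1/324
  (Y=0, X=0, U=2, Z=1, W=1) weight 1/180
  (Y=0, X=0, U=2, Z=1, W=3) weight 1/180
  (Y=0, X=1, U=0, Z=1, W=1) weight 1/36
  (Y=0, X=1, U=0, Z=1, W=3) weight 1/36
  (Y=0, X=1, U=1, Z=1, W=2) weight 5/324
  (Y=1, X=0, U=0, Z=0, W=1) weight 1/90
  … 11 more
Group by Z:
  weight(Z=0) = 17/135
  weight(Z=1) = 41/270
Total weight = 17/135 + 41/270 = 5/18
P(Z=0 | obs) = 17/135 / 5/18 = 34/75
P(Z=1 | obs) = 41/270 / 5/18 = 41/75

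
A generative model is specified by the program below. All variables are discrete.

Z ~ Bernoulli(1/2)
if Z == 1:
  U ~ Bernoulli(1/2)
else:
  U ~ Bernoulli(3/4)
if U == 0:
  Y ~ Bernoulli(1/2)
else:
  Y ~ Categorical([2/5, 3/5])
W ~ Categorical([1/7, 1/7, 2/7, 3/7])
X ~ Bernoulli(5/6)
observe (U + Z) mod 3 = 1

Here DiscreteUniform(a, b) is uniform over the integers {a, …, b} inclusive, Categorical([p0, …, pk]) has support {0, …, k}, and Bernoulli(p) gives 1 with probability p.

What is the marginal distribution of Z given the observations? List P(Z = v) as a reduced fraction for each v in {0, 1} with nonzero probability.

P(Z=0) = 3/5, P(Z=1) = 2/5

Enumerate traces; 32 have nonzero weight after conditioning:
  (Z=0, U=1, Y=0, W=0, X=0) weight 1/280
  (Z=0, U=1, Y=0, W=0, X=1) weight 1/56
  (Z=0, U=1, Y=0, W=1, X=0) weight 1/280
  (Z=0, U=1, Y=0, W=1, X=1) weight 1/56
  (Z=0, U=1, Y=0, W=2, X=0) weight 1/140
  (Z=0, U=1, Y=0, W=2, X=1) weight 1/28
  (Z=0, U=1, Y=0, W=3, X=0) weight 3/280
  (Z=0, U=1, Y=0, W=3, X=1) weight 3/56
  (Z=1, U=0, Y=0, W=0, X=0) weight 1/336
  … 23 more
Group by Z:
  weight(Z=0) = 3/8
  weight(Z=1) = 1/4
Total weight = 3/8 + 1/4 = 5/8
P(Z=0 | obs) = 3/8 / 5/8 = 3/5
P(Z=1 | obs) = 1/4 / 5/8 = 2/5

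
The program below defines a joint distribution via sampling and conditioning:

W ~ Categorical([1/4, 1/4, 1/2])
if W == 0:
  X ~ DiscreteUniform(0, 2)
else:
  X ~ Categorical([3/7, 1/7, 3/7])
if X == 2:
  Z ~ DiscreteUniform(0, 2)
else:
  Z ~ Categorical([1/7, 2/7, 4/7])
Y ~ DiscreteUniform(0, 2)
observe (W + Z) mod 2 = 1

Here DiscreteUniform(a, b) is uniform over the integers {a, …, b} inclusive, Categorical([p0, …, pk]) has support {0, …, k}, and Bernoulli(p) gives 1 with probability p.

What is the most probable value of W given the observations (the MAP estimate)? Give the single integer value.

Enumerate traces; 36 have nonzero weight after conditioning:
  (W=0, X=0, Z=1, Y=0) weight 1/126
  (W=0, X=0, Z=1, Y=1) weight 1/126
  (W=0, X=0, Z=1, Y=2) weight 1/126
  (W=0, X=1, Z=1, Y=0) weight 1/126
  (W=0, X=1, Z=1, Y=1) weight 1/126
  (W=0, X=1, Z=1, Y=2) weight 1/126
  (W=0, X=2, Z=1, Y=0) weight 1/108
  (W=0, X=2, Z=1, Y=1) weight 1/108
  (W=1, X=0, Z=0, Y=0) weight 1/196
  (W=2, X=0, Z=1, Y=0) weight 1/49
  … 26 more
Group by W:
  weight(W=0) = 19/252
  weight(W=1) = 17/98
  weight(W=2) = 15/98
Total weight = 19/252 + 17/98 + 15/98 = 709/1764
P(W=0 | obs) = 19/252 / 709/1764 = 133/709
P(W=1 | obs) = 17/98 / 709/1764 = 306/709
P(W=2 | obs) = 15/98 / 709/1764 = 270/709
argmax = 1

argmax_v P(W = v | obs) = 1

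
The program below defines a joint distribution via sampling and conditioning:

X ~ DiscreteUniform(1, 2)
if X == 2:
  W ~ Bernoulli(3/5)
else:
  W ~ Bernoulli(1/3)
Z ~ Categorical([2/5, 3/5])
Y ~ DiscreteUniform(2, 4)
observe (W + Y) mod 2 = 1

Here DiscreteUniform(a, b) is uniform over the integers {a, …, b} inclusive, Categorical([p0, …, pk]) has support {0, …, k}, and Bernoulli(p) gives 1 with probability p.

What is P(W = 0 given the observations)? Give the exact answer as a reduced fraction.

P(W = 0 | obs) = 4/11

Enumerate traces; 12 have nonzero weight after conditioning:
  (X=1, W=0, Z=0, Y=3) weight 2/45
  (X=1, W=0, Z=1, Y=3) weight 1/15
  (X=1, W=1, Z=0, Y=2) weight 1/45
  (X=1, W=1, Z=0, Y=4) weight 1/45
  (X=1, W=1, Z=1, Y=2) weight 1/30
  (X=1, W=1, Z=1, Y=4) weight 1/30
  (X=2, W=0, Z=0, Y=3) weight 2/75
  (X=2, W=0, Z=1, Y=3) weight 1/25
  … 4 more
Group by W:
  weight(W=0) = 8/45
  weight(W=1) = 14/45
Total weight = 8/45 + 14/45 = 22/45
P(W=0 | obs) = 8/45 / 22/45 = 4/11
P(W=1 | obs) = 14/45 / 22/45 = 7/11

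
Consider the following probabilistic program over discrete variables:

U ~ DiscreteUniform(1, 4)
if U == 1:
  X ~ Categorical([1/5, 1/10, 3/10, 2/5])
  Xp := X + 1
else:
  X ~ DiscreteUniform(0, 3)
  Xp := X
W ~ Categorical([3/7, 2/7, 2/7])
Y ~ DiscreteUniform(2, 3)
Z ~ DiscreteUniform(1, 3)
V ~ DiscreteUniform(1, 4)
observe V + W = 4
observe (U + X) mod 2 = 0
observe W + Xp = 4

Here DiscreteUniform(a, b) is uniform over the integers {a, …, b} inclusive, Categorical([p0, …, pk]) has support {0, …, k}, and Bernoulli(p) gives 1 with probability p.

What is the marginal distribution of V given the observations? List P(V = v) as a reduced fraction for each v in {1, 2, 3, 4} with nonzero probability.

Enumerate traces; 30 have nonzero weight after conditioning:
  (U=1, X=1, W=2, Y=2, Z=1, V=2) weight 1/3360
  (U=1, X=1, W=2, Y=2, Z=2, V=2) weight 1/3360
  (U=1, X=1, W=2, Y=2, Z=3, V=2) weight 1/3360
  (U=1, X=1, W=2, Y=3, Z=1, V=2) weight 1/3360
  (U=1, X=1, W=2, Y=3, Z=2, V=2) weight 1/3360
  (U=1, X=1, W=2, Y=3, Z=3, V=2) weight 1/3360
  (U=1, X=3, W=0, Y=2, Z=1, V=4) weight 1/560
  (U=1, X=3, W=0, Y=2, Z=2, V=4) weight 1/560
  (U=3, X=3, W=1, Y=2, Z=1, V=3) weight 1/1344
  … 21 more
Group by V:
  weight(V=2) = 3/280
  weight(V=3) = 1/224
  weight(V=4) = 3/280
Total weight = 3/280 + 1/224 + 3/280 = 29/1120
P(V=2 | obs) = 3/280 / 29/1120 = 12/29
P(V=3 | obs) = 1/224 / 29/1120 = 5/29
P(V=4 | obs) = 3/280 / 29/1120 = 12/29

P(V=2) = 12/29, P(V=3) = 5/29, P(V=4) = 12/29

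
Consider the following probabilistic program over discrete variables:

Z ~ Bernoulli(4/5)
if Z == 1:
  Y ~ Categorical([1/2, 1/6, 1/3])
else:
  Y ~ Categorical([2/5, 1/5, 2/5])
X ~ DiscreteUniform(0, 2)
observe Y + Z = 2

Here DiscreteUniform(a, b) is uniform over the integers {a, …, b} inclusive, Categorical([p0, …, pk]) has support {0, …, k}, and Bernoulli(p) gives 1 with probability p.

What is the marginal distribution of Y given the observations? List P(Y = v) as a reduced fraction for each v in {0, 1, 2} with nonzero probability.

Enumerate traces; 6 have nonzero weight after conditioning:
  (Z=0, Y=2, X=0) weight 2/75
  (Z=0, Y=2, X=1) weight 2/75
  (Z=0, Y=2, X=2) weight 2/75
  (Z=1, Y=1, X=0) weight 2/45
  (Z=1, Y=1, X=1) weight 2/45
  (Z=1, Y=1, X=2) weight 2/45
Group by Y:
  weight(Y=1) = 2/15
  weight(Y=2) = 2/25
Total weight = 2/15 + 2/25 = 16/75
P(Y=1 | obs) = 2/15 / 16/75 = 5/8
P(Y=2 | obs) = 2/25 / 16/75 = 3/8

P(Y=1) = 5/8, P(Y=2) = 3/8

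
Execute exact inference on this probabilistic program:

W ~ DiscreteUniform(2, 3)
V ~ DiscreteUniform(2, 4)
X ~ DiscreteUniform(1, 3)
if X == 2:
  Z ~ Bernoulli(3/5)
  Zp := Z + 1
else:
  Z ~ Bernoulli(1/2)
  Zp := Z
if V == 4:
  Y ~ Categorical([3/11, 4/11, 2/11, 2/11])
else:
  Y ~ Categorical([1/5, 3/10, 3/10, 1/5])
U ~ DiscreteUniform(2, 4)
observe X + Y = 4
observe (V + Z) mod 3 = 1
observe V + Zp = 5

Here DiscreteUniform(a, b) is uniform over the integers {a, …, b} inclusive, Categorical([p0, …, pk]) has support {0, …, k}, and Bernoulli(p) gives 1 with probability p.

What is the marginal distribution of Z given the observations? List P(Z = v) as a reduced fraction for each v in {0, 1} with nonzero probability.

P(Z=0) = 40/139, P(Z=1) = 99/139

Enumerate traces; 12 have nonzero weight after conditioning:
  (W=2, V=3, X=2, Z=1, Y=2, U=2) weight 1/300
  (W=2, V=3, X=2, Z=1, Y=2, U=3) weight 1/300
  (W=2, V=3, X=2, Z=1, Y=2, U=4) weight 1/300
  (W=2, V=4, X=2, Z=0, Y=2, U=2) weight 2/1485
  (W=2, V=4, X=2, Z=0, Y=2, U=3) weight 2/1485
  (W=2, V=4, X=2, Z=0, Y=2, U=4) weight 2/1485
  (W=3, V=3, X=2, Z=1, Y=2, U=2) weight 1/300
  (W=3, V=3, X=2, Z=1, Y=2, U=3) weight 1/300
  … 4 more
Group by Z:
  weight(Z=0) = 4/495
  weight(Z=1) = 1/50
Total weight = 4/495 + 1/50 = 139/4950
P(Z=0 | obs) = 4/495 / 139/4950 = 40/139
P(Z=1 | obs) = 1/50 / 139/4950 = 99/139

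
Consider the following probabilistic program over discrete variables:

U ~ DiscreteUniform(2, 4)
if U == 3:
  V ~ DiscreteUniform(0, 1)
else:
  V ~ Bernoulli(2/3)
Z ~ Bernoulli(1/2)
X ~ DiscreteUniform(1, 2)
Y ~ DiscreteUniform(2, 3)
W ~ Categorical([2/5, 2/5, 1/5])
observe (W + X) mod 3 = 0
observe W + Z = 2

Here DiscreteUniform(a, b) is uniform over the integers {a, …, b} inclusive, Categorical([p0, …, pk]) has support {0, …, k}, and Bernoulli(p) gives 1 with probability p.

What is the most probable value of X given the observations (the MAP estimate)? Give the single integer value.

Enumerate traces; 24 have nonzero weight after conditioning:
  (U=2, V=0, Z=0, X=1, Y=2, W=2) weight 1/360
  (U=2, V=0, Z=0, X=1, Y=3, W=2) weight 1/360
  (U=2, V=0, Z=1, X=2, Y=2, W=1) weight 1/180
  (U=2, V=0, Z=1, X=2, Y=3, W=1) weight 1/180
  (U=2, V=1, Z=0, X=1, Y=2, W=2) weight 1/180
  (U=2, V=1, Z=0, X=1, Y=3, W=2) weight 1/180
  (U=2, V=1, Z=1, X=2, Y=2, W=1) weight 1/90
  (U=2, V=1, Z=1, X=2, Y=3, W=1) weight 1/90
  … 16 more
Group by X:
  weight(X=1) = 1/20
  weight(X=2) = 1/10
Total weight = 1/20 + 1/10 = 3/20
P(X=1 | obs) = 1/20 / 3/20 = 1/3
P(X=2 | obs) = 1/10 / 3/20 = 2/3
argmax = 2

argmax_v P(X = v | obs) = 2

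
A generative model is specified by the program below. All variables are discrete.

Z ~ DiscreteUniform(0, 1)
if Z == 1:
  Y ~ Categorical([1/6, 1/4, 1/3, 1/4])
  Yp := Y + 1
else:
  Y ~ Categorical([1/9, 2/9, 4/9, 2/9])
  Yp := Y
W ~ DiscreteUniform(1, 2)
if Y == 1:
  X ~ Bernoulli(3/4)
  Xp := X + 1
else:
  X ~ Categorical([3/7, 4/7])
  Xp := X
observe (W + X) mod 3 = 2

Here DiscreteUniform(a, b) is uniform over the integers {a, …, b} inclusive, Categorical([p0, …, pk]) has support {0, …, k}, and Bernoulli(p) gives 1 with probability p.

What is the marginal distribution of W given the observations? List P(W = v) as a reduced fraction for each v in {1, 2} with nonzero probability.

P(W=1) = 1237/2016, P(W=2) = 779/2016

Enumerate traces; 16 have nonzero weight after conditioning:
  (Z=0, Y=0, W=1, X=1) weight 1/63
  (Z=0, Y=0, W=2, X=0) weight 1/84
  (Z=0, Y=1, W=1, X=1) weight 1/24
  (Z=0, Y=1, W=2, X=0) weight 1/72
  (Z=0, Y=2, W=1, X=1) weight 4/63
  (Z=0, Y=2, W=2, X=0) weight 1/21
  (Z=0, Y=3, W=1, X=1) weight 2/63
  (Z=0, Y=3, W=2, X=0) weight 1/42
  … 8 more
Group by W:
  weight(W=1) = 1237/4032
  weight(W=2) = 779/4032
Total weight = 1237/4032 + 779/4032 = 1/2
P(W=1 | obs) = 1237/4032 / 1/2 = 1237/2016
P(W=2 | obs) = 779/4032 / 1/2 = 779/2016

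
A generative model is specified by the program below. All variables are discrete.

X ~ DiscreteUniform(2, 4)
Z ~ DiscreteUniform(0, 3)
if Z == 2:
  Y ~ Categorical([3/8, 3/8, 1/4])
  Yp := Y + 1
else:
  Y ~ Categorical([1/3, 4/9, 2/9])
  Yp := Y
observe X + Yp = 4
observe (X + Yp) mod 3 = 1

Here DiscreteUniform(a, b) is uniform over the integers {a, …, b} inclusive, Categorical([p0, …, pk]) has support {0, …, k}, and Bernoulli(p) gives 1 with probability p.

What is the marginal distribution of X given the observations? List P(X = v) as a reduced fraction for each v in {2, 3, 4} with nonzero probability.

Enumerate traces; 11 have nonzero weight after conditioning:
  (X=2, Z=0, Y=2) weight 1/54
  (X=2, Z=1, Y=2) weight 1/54
  (X=2, Z=2, Y=1) weight 1/32
  (X=2, Z=3, Y=2) weight 1/54
  (X=3, Z=0, Y=1) weight 1/27
  (X=3, Z=1, Y=1) weight 1/27
  (X=3, Z=2, Y=0) weight 1/32
  (X=3, Z=3, Y=1) weight 1/27
  (X=4, Z=0, Y=0) weight 1/36
  … 2 more
Group by X:
  weight(X=2) = 25/288
  weight(X=3) = 41/288
  weight(X=4) = 1/12
Total weight = 25/288 + 41/288 + 1/12 = 5/16
P(X=2 | obs) = 25/288 / 5/16 = 5/18
P(X=3 | obs) = 41/288 / 5/16 = 41/90
P(X=4 | obs) = 1/12 / 5/16 = 4/15

P(X=2) = 5/18, P(X=3) = 41/90, P(X=4) = 4/15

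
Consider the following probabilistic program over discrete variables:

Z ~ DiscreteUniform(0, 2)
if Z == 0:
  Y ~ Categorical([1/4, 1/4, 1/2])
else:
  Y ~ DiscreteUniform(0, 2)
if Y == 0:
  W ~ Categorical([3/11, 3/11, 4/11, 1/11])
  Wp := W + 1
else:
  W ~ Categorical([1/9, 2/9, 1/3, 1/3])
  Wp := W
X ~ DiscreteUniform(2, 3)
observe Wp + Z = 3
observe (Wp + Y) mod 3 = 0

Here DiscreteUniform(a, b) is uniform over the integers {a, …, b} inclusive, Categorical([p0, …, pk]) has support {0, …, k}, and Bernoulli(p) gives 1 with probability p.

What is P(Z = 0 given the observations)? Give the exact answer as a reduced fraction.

P(Z = 0 | obs) = 27/82

Enumerate traces; 6 have nonzero weight after conditioning:
  (Z=0, Y=0, W=2, X=2) weight 1/66
  (Z=0, Y=0, W=2, X=3) weight 1/66
  (Z=1, Y=1, W=2, X=2) weight 1/54
  (Z=1, Y=1, W=2, X=3) weight 1/54
  (Z=2, Y=2, W=1, X=2) weight 1/81
  (Z=2, Y=2, W=1, X=3) weight 1/81
Group by Z:
  weight(Z=0) = 1/33
  weight(Z=1) = 1/27
  weight(Z=2) = 2/81
Total weight = 1/33 + 1/27 + 2/81 = 82/891
P(Z=0 | obs) = 1/33 / 82/891 = 27/82
P(Z=1 | obs) = 1/27 / 82/891 = 33/82
P(Z=2 | obs) = 2/81 / 82/891 = 11/41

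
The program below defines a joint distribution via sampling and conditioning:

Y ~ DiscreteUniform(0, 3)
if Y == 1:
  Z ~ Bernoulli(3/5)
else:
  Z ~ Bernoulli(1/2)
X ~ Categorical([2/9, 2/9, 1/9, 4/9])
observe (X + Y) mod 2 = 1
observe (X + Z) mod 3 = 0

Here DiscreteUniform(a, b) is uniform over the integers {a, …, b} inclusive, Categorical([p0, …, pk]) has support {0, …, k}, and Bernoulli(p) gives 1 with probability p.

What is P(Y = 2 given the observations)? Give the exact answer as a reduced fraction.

P(Y = 2 | obs) = 20/69

Enumerate traces; 6 have nonzero weight after conditioning:
  (Y=0, Z=0, X=3) weight 1/18
  (Y=1, Z=0, X=0) weight 1/45
  (Y=1, Z=1, X=2) weight 1/60
  (Y=2, Z=0, X=3) weight 1/18
  (Y=3, Z=0, X=0) weight 1/36
  (Y=3, Z=1, X=2) weight 1/72
Group by Y:
  weight(Y=0) = 1/18
  weight(Y=1) = 7/180
  weight(Y=2) = 1/18
  weight(Y=3) = 1/24
Total weight = 1/18 + 7/180 + 1/18 + 1/24 = 23/120
P(Y=0 | obs) = 1/18 / 23/120 = 20/69
P(Y=1 | obs) = 7/180 / 23/120 = 14/69
P(Y=2 | obs) = 1/18 / 23/120 = 20/69
P(Y=3 | obs) = 1/24 / 23/120 = 5/23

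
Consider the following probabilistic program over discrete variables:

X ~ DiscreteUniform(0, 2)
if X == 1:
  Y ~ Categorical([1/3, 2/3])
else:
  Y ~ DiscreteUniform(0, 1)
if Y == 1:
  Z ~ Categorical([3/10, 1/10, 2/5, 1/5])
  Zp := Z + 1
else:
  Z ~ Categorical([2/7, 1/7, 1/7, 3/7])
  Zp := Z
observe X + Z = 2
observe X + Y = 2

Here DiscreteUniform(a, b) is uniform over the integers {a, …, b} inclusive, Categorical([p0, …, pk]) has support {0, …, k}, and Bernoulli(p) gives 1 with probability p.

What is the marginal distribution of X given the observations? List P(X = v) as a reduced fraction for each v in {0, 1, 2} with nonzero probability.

Enumerate traces; 2 have nonzero weight after conditioning:
  (X=1, Y=1, Z=1) weight 1/45
  (X=2, Y=0, Z=0) weight 1/21
Group by X:
  weight(X=1) = 1/45
  weight(X=2) = 1/21
Total weight = 1/45 + 1/21 = 22/315
P(X=1 | obs) = 1/45 / 22/315 = 7/22
P(X=2 | obs) = 1/21 / 22/315 = 15/22

P(X=1) = 7/22, P(X=2) = 15/22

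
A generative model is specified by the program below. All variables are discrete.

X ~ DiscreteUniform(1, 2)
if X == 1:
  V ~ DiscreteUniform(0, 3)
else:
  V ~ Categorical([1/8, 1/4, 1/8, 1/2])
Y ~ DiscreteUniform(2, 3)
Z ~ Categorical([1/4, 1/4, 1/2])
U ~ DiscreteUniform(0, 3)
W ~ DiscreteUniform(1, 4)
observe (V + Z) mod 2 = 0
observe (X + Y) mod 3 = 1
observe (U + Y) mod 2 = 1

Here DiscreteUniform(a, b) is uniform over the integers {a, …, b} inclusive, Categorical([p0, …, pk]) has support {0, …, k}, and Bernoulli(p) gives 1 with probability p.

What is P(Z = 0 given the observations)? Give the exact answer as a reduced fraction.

Enumerate traces; 96 have nonzero weight after conditioning:
  (X=1, V=0, Y=3, Z=0, U=0, W=1) weight 1/1024
  (X=1, V=0, Y=3, Z=0, U=0, W=2) weight 1/1024
  (X=1, V=0, Y=3, Z=0, U=0, W=3) weight 1/1024
  (X=1, V=0, Y=3, Z=0, U=0, W=4) weight 1/1024
  (X=1, V=0, Y=3, Z=0, U=2, W=1) weight 1/1024
  (X=1, V=0, Y=3, Z=0, U=2, W=2) weight 1/1024
  (X=1, V=0, Y=3, Z=0, U=2, W=3) weight 1/1024
  (X=1, V=0, Y=3, Z=0, U=2, W=4) weight 1/1024
  (X=1, V=0, Y=3, Z=2, U=0, W=1) weight 1/512
  (X=1, V=1, Y=3, Z=1, U=0, W=1) weight 1/1024
  … 86 more
Group by Z:
  weight(Z=0) = 3/128
  weight(Z=1) = 5/128
  weight(Z=2) = 3/64
Total weight = 3/128 + 5/128 + 3/64 = 7/64
P(Z=0 | obs) = 3/128 / 7/64 = 3/14
P(Z=1 | obs) = 5/128 / 7/64 = 5/14
P(Z=2 | obs) = 3/64 / 7/64 = 3/7

P(Z = 0 | obs) = 3/14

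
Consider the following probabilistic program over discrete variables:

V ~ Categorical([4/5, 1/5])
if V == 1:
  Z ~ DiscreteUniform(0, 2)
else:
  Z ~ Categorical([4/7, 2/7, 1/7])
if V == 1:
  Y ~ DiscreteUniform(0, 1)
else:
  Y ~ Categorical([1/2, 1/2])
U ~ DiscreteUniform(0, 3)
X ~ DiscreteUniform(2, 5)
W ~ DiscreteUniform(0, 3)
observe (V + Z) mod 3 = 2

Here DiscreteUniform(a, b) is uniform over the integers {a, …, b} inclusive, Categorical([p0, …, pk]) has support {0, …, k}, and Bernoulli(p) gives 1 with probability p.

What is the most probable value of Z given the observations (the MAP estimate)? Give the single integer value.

Enumerate traces; 256 have nonzero weight after conditioning:
  (V=0, Z=2, Y=0, U=0, X=2, W=0) weight 1/1120
  (V=0, Z=2, Y=0, U=0, X=2, W=1) weight 1/1120
  (V=0, Z=2, Y=0, U=0, X=2, W=2) weight 1/1120
  (V=0, Z=2, Y=0, U=0, X=2, W=3) weight 1/1120
  (V=0, Z=2, Y=0, U=0, X=3, W=0) weight 1/1120
  (V=0, Z=2, Y=0, U=0, X=3, W=1) weight 1/1120
  (V=0, Z=2, Y=0, U=0, X=3, W=2) weight 1/1120
  (V=0, Z=2, Y=0, U=0, X=3, W=3) weight 1/1120
  (V=1, Z=1, Y=0, U=0, X=2, W=0) weight 1/1920
  … 247 more
Group by Z:
  weight(Z=1) = 1/15
  weight(Z=2) = 4/35
Total weight = 1/15 + 4/35 = 19/105
P(Z=1 | obs) = 1/15 / 19/105 = 7/19
P(Z=2 | obs) = 4/35 / 19/105 = 12/19
argmax = 2

argmax_v P(Z = v | obs) = 2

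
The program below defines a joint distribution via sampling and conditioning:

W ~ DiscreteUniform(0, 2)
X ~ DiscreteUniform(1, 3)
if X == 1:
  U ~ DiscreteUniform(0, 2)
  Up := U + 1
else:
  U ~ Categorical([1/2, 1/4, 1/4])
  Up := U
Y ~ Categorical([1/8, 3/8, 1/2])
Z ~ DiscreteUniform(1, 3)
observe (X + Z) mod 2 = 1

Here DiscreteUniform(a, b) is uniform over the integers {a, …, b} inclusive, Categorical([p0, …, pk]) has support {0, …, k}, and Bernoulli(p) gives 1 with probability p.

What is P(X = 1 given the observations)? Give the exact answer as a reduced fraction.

P(X = 1 | obs) = 1/4

Enumerate traces; 108 have nonzero weight after conditioning:
  (W=0, X=1, U=0, Y=0, Z=2) weight 1/648
  (W=0, X=1, U=0, Y=1, Z=2) weight 1/216
  (W=0, X=1, U=0, Y=2, Z=2) weight 1/162
  (W=0, X=1, U=1, Y=0, Z=2) weight 1/648
  (W=0, X=1, U=1, Y=1, Z=2) weight 1/216
  (W=0, X=1, U=1, Y=2, Z=2) weight 1/162
  (W=0, X=1, U=2, Y=0, Z=2) weight 1/648
  (W=0, X=1, U=2, Y=1, Z=2) weight 1/216
  (W=0, X=2, U=0, Y=0, Z=1) weight 1/432
  (W=0, X=3, U=0, Y=0, Z=2) weight 1/432
  … 98 more
Group by X:
  weight(X=1) = 1/9
  weight(X=2) = 2/9
  weight(X=3) = 1/9
Total weight = 1/9 + 2/9 + 1/9 = 4/9
P(X=1 | obs) = 1/9 / 4/9 = 1/4
P(X=2 | obs) = 2/9 / 4/9 = 1/2
P(X=3 | obs) = 1/9 / 4/9 = 1/4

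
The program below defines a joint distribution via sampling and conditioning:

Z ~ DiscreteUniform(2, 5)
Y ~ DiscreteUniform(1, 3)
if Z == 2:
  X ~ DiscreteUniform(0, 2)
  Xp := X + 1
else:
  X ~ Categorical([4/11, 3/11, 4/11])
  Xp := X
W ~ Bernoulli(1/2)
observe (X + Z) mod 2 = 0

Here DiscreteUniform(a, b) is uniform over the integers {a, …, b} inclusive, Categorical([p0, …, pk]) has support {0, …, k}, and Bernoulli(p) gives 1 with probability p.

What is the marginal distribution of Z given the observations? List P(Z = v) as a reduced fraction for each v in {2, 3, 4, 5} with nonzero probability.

Enumerate traces; 36 have nonzero weight after conditioning:
  (Z=2, Y=1, X=0, W=0) weight 1/72
  (Z=2, Y=1, X=0, W=1) weight 1/72
  (Z=2, Y=1, X=2, W=0) weight 1/72
  (Z=2, Y=1, X=2, W=1) weight 1/72
  (Z=2, Y=2, X=0, W=0) weight 1/72
  (Z=2, Y=2, X=0, W=1) weight 1/72
  (Z=2, Y=2, X=2, W=0) weight 1/72
  (Z=2, Y=2, X=2, W=1) weight 1/72
  (Z=3, Y=1, X=1, W=0) weight 1/88
  (Z=4, Y=1, X=0, W=0) weight 1/66
  … 26 more
Group by Z:
  weight(Z=2) = 1/6
  weight(Z=3) = 3/44
  weight(Z=4) = 2/11
  weight(Z=5) = 3/44
Total weight = 1/6 + 3/44 + 2/11 + 3/44 = 16/33
P(Z=2 | obs) = 1/6 / 16/33 = 11/32
P(Z=3 | obs) = 3/44 / 16/33 = 9/64
P(Z=4 | obs) = 2/11 / 16/33 = 3/8
P(Z=5 | obs) = 3/44 / 16/33 = 9/64

P(Z=2) = 11/32, P(Z=3) = 9/64, P(Z=4) = 3/8, P(Z=5) = 9/64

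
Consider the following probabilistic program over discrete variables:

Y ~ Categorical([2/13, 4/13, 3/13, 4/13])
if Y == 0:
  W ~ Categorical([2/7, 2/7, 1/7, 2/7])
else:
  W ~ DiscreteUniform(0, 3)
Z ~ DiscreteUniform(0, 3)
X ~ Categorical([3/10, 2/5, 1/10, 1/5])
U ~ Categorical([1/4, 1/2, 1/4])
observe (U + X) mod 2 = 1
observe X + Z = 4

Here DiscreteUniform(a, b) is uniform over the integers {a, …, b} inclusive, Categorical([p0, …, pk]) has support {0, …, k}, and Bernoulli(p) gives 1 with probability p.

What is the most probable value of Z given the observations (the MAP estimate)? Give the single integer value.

Enumerate traces; 80 have nonzero weight after conditioning:
  (Y=0, W=0, Z=1, X=3, U=0) weight 1/1820
  (Y=0, W=0, Z=1, X=3, U=2) weight 1/1820
  (Y=0, W=0, Z=2, X=2, U=1) weight 1/1820
  (Y=0, W=0, Z=3, X=1, U=0) weight 1/910
  (Y=0, W=0, Z=3, X=1, U=2) weight 1/910
  (Y=0, W=1, Z=1, X=3, U=0) weight 1/1820
  (Y=0, W=1, Z=1, X=3, U=2) weight 1/1820
  (Y=0, W=1, Z=2, X=2, U=1) weight 1/1820
  … 72 more
Group by Z:
  weight(Z=1) = 1/40
  weight(Z=2) = 1/80
  weight(Z=3) = 1/20
Total weight = 1/40 + 1/80 + 1/20 = 7/80
P(Z=1 | obs) = 1/40 / 7/80 = 2/7
P(Z=2 | obs) = 1/80 / 7/80 = 1/7
P(Z=3 | obs) = 1/20 / 7/80 = 4/7
argmax = 3

argmax_v P(Z = v | obs) = 3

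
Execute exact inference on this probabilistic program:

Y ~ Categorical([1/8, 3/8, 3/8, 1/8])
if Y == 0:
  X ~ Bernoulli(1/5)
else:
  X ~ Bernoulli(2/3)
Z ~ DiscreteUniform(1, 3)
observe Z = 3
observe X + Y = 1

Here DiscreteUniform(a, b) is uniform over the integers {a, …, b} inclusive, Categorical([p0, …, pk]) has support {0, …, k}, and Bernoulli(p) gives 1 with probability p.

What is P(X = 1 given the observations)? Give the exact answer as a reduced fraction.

Enumerate traces; 2 have nonzero weight after conditioning:
  (Y=0, X=1, Z=3) weight 1/120
  (Y=1, X=0, Z=3) weight 1/24
Group by X:
  weight(X=0) = 1/24
  weight(X=1) = 1/120
Total weight = 1/24 + 1/120 = 1/20
P(X=0 | obs) = 1/24 / 1/20 = 5/6
P(X=1 | obs) = 1/120 / 1/20 = 1/6

P(X = 1 | obs) = 1/6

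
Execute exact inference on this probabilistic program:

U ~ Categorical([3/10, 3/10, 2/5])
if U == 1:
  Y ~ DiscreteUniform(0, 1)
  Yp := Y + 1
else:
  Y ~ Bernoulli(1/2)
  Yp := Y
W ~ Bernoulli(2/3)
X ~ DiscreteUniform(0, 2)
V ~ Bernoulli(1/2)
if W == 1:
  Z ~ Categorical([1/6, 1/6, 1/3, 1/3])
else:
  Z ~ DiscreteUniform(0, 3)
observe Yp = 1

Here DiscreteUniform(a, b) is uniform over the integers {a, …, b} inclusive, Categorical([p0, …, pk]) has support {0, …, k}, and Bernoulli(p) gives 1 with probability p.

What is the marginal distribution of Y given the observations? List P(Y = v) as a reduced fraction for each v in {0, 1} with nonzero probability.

Enumerate traces; 144 have nonzero weight after conditioning:
  (U=0, Y=1, W=0, X=0, V=0, Z=0) weight 1/480
  (U=0, Y=1, W=0, X=0, V=0, Z=1) weight 1/480
  (U=0, Y=1, W=0, X=0, V=0, Z=2) weight 1/480
  (U=0, Y=1, W=0, X=0, V=0, Z=3) weight 1/480
  (U=0, Y=1, W=0, X=0, V=1, Z=0) weight 1/480
  (U=0, Y=1, W=0, X=0, V=1, Z=1) weight 1/480
  (U=0, Y=1, W=0, X=0, V=1, Z=2) weight 1/480
  (U=0, Y=1, W=0, X=0, V=1, Z=3) weight 1/480
  (U=1, Y=0, W=0, X=0, V=0, Z=0) weight 1/480
  … 135 more
Group by Y:
  weight(Y=0) = 3/20
  weight(Y=1) = 7/20
Total weight = 3/20 + 7/20 = 1/2
P(Y=0 | obs) = 3/20 / 1/2 = 3/10
P(Y=1 | obs) = 7/20 / 1/2 = 7/10

P(Y=0) = 3/10, P(Y=1) = 7/10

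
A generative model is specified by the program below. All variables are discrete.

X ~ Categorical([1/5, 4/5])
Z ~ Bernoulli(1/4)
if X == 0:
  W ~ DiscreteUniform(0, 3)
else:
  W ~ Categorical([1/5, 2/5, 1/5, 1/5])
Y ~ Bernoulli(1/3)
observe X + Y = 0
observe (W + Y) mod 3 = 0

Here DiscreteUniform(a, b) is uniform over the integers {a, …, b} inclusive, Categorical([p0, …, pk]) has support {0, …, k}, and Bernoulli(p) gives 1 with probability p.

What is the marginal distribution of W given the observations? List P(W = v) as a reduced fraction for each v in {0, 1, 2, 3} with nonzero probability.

Enumerate traces; 4 have nonzero weight after conditioning:
  (X=0, Z=0, W=0, Y=0) weight 1/40
  (X=0, Z=0, W=3, Y=0) weight 1/40
  (X=0, Z=1, W=0, Y=0) weight 1/120
  (X=0, Z=1, W=3, Y=0) weight 1/120
Group by W:
  weight(W=0) = 1/30
  weight(W=3) = 1/30
Total weight = 1/30 + 1/30 = 1/15
P(W=0 | obs) = 1/30 / 1/15 = 1/2
P(W=3 | obs) = 1/30 / 1/15 = 1/2

P(W=0) = 1/2, P(W=3) = 1/2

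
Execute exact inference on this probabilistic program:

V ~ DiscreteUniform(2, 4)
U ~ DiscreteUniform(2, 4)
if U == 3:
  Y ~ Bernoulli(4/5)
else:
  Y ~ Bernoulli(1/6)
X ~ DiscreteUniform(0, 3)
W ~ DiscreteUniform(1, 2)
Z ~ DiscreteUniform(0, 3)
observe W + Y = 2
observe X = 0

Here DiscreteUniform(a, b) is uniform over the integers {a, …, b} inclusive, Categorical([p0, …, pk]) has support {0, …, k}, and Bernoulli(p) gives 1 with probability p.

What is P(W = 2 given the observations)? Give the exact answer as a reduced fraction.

P(W = 2 | obs) = 28/45

Enumerate traces; 72 have nonzero weight after conditioning:
  (V=2, U=2, Y=0, X=0, W=2, Z=0) weight 5/1728
  (V=2, U=2, Y=0, X=0, W=2, Z=1) weight 5/1728
  (V=2, U=2, Y=0, X=0, W=2, Z=2) weight 5/1728
  (V=2, U=2, Y=0, X=0, W=2, Z=3) weight 5/1728
  (V=2, U=2, Y=1, X=0, W=1, Z=0) weight 1/1728
  (V=2, U=2, Y=1, X=0, W=1, Z=1) weight 1/1728
  (V=2, U=2, Y=1, X=0, W=1, Z=2) weight 1/1728
  (V=2, U=2, Y=1, X=0, W=1, Z=3) weight 1/1728
  … 64 more
Group by W:
  weight(W=1) = 17/360
  weight(W=2) = 7/90
Total weight = 17/360 + 7/90 = 1/8
P(W=1 | obs) = 17/360 / 1/8 = 17/45
P(W=2 | obs) = 7/90 / 1/8 = 28/45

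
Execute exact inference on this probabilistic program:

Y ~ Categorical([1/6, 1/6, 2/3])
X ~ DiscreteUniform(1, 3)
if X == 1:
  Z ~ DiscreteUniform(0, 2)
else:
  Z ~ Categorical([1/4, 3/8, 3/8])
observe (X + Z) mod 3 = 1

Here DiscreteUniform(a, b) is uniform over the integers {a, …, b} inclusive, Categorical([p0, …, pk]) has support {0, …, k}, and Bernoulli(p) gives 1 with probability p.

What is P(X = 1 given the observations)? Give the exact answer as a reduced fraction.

P(X = 1 | obs) = 4/13

Enumerate traces; 9 have nonzero weight after conditioning:
  (Y=0, X=1, Z=0) weight 1/54
  (Y=0, X=2, Z=2) weight 1/48
  (Y=0, X=3, Z=1) weight 1/48
  (Y=1, X=1, Z=0) weight 1/54
  (Y=1, X=2, Z=2) weight 1/48
  (Y=1, X=3, Z=1) weight 1/48
  (Y=2, X=1, Z=0) weight 2/27
  (Y=2, X=2, Z=2) weight 1/12
  … 1 more
Group by X:
  weight(X=1) = 1/9
  weight(X=2) = 1/8
  weight(X=3) = 1/8
Total weight = 1/9 + 1/8 + 1/8 = 13/36
P(X=1 | obs) = 1/9 / 13/36 = 4/13
P(X=2 | obs) = 1/8 / 13/36 = 9/26
P(X=3 | obs) = 1/8 / 13/36 = 9/26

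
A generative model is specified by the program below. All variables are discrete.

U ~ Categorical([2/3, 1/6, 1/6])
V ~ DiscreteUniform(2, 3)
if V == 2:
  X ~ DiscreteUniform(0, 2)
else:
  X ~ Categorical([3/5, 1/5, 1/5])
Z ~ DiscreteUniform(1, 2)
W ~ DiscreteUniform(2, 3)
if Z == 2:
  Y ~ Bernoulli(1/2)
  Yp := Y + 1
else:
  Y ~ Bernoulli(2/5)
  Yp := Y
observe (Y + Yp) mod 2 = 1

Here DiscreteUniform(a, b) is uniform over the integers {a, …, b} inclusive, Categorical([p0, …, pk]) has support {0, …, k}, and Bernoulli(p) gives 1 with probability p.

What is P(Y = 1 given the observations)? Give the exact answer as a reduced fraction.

P(Y = 1 | obs) = 1/2

Enumerate traces; 72 have nonzero weight after conditioning:
  (U=0, V=2, X=0, Z=2, W=2, Y=0) weight 1/72
  (U=0, V=2, X=0, Z=2, W=2, Y=1) weight 1/72
  (U=0, V=2, X=0, Z=2, W=3, Y=0) weight 1/72
  (U=0, V=2, X=0, Z=2, W=3, Y=1) weight 1/72
  (U=0, V=2, X=1, Z=2, W=2, Y=0) weight 1/72
  (U=0, V=2, X=1, Z=2, W=2, Y=1) weight 1/72
  (U=0, V=2, X=1, Z=2, W=3, Y=0) weight 1/72
  (U=0, V=2, X=1, Z=2, W=3, Y=1) weight 1/72
  … 64 more
Group by Y:
  weight(Y=0) = 1/4
  weight(Y=1) = 1/4
Total weight = 1/4 + 1/4 = 1/2
P(Y=0 | obs) = 1/4 / 1/2 = 1/2
P(Y=1 | obs) = 1/4 / 1/2 = 1/2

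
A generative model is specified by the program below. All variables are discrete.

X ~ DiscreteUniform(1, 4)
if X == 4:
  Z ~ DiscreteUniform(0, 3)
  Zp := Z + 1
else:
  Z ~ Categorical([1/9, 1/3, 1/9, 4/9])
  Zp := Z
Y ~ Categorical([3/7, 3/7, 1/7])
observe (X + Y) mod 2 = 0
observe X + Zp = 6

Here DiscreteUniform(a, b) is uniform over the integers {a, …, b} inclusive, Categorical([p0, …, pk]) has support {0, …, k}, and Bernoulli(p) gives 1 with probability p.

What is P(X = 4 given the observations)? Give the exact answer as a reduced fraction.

P(X = 4 | obs) = 3/7

Enumerate traces; 3 have nonzero weight after conditioning:
  (X=3, Z=3, Y=1) weight 1/21
  (X=4, Z=1, Y=0) weight 3/112
  (X=4, Z=1, Y=2) weight 1/112
Group by X:
  weight(X=3) = 1/21
  weight(X=4) = 1/28
Total weight = 1/21 + 1/28 = 1/12
P(X=3 | obs) = 1/21 / 1/12 = 4/7
P(X=4 | obs) = 1/28 / 1/12 = 3/7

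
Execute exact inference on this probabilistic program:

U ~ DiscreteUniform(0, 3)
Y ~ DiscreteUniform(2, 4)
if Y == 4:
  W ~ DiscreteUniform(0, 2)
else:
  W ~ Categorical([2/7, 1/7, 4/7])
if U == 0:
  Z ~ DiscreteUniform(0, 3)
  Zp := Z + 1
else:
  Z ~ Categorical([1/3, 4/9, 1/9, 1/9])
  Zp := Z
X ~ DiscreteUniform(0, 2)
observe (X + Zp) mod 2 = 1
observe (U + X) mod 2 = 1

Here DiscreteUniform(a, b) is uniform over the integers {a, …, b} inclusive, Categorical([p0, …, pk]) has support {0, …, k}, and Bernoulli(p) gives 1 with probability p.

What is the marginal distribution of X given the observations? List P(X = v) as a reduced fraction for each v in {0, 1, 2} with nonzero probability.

P(X=0) = 20/57, P(X=1) = 17/57, P(X=2) = 20/57

Enumerate traces; 108 have nonzero weight after conditioning:
  (U=0, Y=2, W=0, Z=1, X=1) weight 1/504
  (U=0, Y=2, W=0, Z=3, X=1) weight 1/504
  (U=0, Y=2, W=1, Z=1, X=1) weight 1/1008
  (U=0, Y=2, W=1, Z=3, X=1) weight 1/1008
  (U=0, Y=2, W=2, Z=1, X=1) weight 1/252
  (U=0, Y=2, W=2, Z=3, X=1) weight 1/252
  (U=0, Y=3, W=0, Z=1, X=1) weight 1/504
  (U=0, Y=3, W=0, Z=3, X=1) weight 1/504
  (U=1, Y=2, W=0, Z=1, X=0) weight 2/567
  (U=1, Y=2, W=0, Z=1, X=2) weight 2/567
  … 98 more
Group by X:
  weight(X=0) = 5/54
  weight(X=1) = 17/216
  weight(X=2) = 5/54
Total weight = 5/54 + 17/216 + 5/54 = 19/72
P(X=0 | obs) = 5/54 / 19/72 = 20/57
P(X=1 | obs) = 17/216 / 19/72 = 17/57
P(X=2 | obs) = 5/54 / 19/72 = 20/57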